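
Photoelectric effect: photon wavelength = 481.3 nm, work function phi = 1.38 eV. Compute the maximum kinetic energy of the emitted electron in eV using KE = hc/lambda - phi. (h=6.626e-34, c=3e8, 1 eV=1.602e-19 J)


E_photon = hc / lambda
= (6.626e-34)(3e8) / (481.3e-9)
= 4.1301e-19 J
= 2.5781 eV
KE = E_photon - phi
= 2.5781 - 1.38
= 1.1981 eV

1.1981


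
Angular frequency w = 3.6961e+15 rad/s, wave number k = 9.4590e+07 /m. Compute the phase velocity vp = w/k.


vp = w / k
= 3.6961e+15 / 9.4590e+07
= 3.9075e+07 m/s

3.9075e+07


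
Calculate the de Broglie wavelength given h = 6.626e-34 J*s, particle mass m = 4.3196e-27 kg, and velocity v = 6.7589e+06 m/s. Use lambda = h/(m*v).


lambda = h / (m * v)
= 6.626e-34 / (4.3196e-27 * 6.7589e+06)
= 6.626e-34 / 2.9196e-20
= 2.2695e-14 m

2.2695e-14


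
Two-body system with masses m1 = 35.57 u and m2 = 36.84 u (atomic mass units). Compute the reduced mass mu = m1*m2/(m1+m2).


mu = m1 * m2 / (m1 + m2)
= 35.57 * 36.84 / (35.57 + 36.84)
= 1310.3988 / 72.41
= 18.0969 u

18.0969


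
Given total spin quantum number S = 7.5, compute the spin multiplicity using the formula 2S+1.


Spin multiplicity = 2S + 1
= 2 * 7.5 + 1
= 15.0 + 1
= 16

16


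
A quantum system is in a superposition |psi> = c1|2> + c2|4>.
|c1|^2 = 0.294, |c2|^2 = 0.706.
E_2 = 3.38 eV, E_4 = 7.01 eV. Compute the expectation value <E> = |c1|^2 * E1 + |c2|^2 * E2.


<E> = |c1|^2 * E1 + |c2|^2 * E2
= 0.294 * 3.38 + 0.706 * 7.01
= 0.9937 + 4.9491
= 5.9428 eV

5.9428


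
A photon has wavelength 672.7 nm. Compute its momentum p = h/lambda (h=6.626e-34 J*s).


p = h / lambda
= 6.626e-34 / (672.7e-9)
= 6.626e-34 / 6.7270e-07
= 9.8499e-28 kg*m/s

9.8499e-28


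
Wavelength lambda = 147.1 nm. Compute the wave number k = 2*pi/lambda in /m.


k = 2 * pi / lambda
= 6.2832 / (147.1e-9)
= 6.2832 / 1.4710e-07
= 4.2714e+07 /m

4.2714e+07


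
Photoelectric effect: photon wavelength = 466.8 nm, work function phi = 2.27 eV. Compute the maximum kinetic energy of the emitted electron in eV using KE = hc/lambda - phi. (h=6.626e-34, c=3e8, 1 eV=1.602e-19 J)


E_photon = hc / lambda
= (6.626e-34)(3e8) / (466.8e-9)
= 4.2584e-19 J
= 2.6581 eV
KE = E_photon - phi
= 2.6581 - 2.27
= 0.3881 eV

0.3881


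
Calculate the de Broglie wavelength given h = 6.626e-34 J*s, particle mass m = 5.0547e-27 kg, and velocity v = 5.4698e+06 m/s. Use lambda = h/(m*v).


lambda = h / (m * v)
= 6.626e-34 / (5.0547e-27 * 5.4698e+06)
= 6.626e-34 / 2.7648e-20
= 2.3965e-14 m

2.3965e-14


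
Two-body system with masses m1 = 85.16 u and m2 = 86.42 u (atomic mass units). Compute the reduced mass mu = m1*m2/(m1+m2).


mu = m1 * m2 / (m1 + m2)
= 85.16 * 86.42 / (85.16 + 86.42)
= 7359.5272 / 171.58
= 42.8927 u

42.8927


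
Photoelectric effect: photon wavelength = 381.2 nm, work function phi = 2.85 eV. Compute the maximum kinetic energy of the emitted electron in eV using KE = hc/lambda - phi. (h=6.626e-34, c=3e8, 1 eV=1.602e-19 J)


E_photon = hc / lambda
= (6.626e-34)(3e8) / (381.2e-9)
= 5.2146e-19 J
= 3.255 eV
KE = E_photon - phi
= 3.255 - 2.85
= 0.405 eV

0.405


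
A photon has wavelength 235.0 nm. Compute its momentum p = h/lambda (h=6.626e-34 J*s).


p = h / lambda
= 6.626e-34 / (235.0e-9)
= 6.626e-34 / 2.3500e-07
= 2.8196e-27 kg*m/s

2.8196e-27


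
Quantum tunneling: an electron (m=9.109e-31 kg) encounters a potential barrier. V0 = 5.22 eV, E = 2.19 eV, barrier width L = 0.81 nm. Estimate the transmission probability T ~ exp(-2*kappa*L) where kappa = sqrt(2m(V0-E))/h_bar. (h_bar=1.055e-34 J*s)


V0 - E = 3.03 eV = 4.8541e-19 J
kappa = sqrt(2 * m * (V0-E)) / h_bar
= sqrt(2 * 9.109e-31 * 4.8541e-19) / 1.055e-34
= 8.9135e+09 /m
2*kappa*L = 2 * 8.9135e+09 * 0.81e-9
= 14.4399
T = exp(-14.4399) = 5.355654e-07

5.355654e-07


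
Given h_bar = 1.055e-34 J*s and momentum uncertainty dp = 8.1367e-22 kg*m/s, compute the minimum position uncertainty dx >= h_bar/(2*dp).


dx = h_bar / (2 * dp)
= 1.055e-34 / (2 * 8.1367e-22)
= 1.055e-34 / 1.6273e-21
= 6.4830e-14 m

6.4830e-14


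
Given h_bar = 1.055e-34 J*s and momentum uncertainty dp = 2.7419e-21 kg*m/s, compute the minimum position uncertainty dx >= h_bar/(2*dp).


dx = h_bar / (2 * dp)
= 1.055e-34 / (2 * 2.7419e-21)
= 1.055e-34 / 5.4838e-21
= 1.9238e-14 m

1.9238e-14


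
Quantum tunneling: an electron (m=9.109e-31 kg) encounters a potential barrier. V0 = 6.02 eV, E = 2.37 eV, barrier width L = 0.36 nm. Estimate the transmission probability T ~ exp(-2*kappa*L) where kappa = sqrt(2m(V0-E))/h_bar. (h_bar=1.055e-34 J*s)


V0 - E = 3.65 eV = 5.8473e-19 J
kappa = sqrt(2 * m * (V0-E)) / h_bar
= sqrt(2 * 9.109e-31 * 5.8473e-19) / 1.055e-34
= 9.7831e+09 /m
2*kappa*L = 2 * 9.7831e+09 * 0.36e-9
= 7.0438
T = exp(-7.0438) = 8.727886e-04

8.727886e-04


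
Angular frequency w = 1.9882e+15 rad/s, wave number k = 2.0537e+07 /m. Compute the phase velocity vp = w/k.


vp = w / k
= 1.9882e+15 / 2.0537e+07
= 9.6811e+07 m/s

9.6811e+07


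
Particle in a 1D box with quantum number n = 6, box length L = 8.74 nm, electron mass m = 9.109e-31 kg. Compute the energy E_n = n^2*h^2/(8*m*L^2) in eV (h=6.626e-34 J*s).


E = n^2 * h^2 / (8 * m * L^2)
= 6^2 * (6.626e-34)^2 / (8 * 9.109e-31 * (8.74e-9)^2)
= 36 * 4.3904e-67 / (8 * 9.109e-31 * 7.6388e-17)
= 2.8394e-20 J
= 0.1772 eV

0.1772


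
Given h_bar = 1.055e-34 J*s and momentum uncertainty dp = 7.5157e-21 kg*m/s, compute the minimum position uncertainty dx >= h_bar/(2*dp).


dx = h_bar / (2 * dp)
= 1.055e-34 / (2 * 7.5157e-21)
= 1.055e-34 / 1.5031e-20
= 7.0186e-15 m

7.0186e-15


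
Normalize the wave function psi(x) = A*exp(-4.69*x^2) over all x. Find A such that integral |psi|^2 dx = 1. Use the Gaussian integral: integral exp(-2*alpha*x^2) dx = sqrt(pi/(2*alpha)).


integral |psi|^2 dx = A^2 * sqrt(pi/(2*alpha)) = 1
A^2 = sqrt(2*alpha/pi)
= sqrt(2 * 4.69 / pi)
= 1.727931
A = sqrt(1.727931)
= 1.3145

1.3145


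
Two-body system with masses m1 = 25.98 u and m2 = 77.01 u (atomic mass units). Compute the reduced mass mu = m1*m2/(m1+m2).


mu = m1 * m2 / (m1 + m2)
= 25.98 * 77.01 / (25.98 + 77.01)
= 2000.7198 / 102.99
= 19.4264 u

19.4264


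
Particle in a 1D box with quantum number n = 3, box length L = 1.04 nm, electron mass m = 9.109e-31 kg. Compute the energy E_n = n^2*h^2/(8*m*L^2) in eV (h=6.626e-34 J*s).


E = n^2 * h^2 / (8 * m * L^2)
= 3^2 * (6.626e-34)^2 / (8 * 9.109e-31 * (1.04e-9)^2)
= 9 * 4.3904e-67 / (8 * 9.109e-31 * 1.0816e-18)
= 5.0132e-19 J
= 3.1294 eV

3.1294


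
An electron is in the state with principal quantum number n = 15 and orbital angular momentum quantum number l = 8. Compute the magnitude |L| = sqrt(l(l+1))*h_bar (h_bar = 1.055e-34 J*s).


L = sqrt(l*(l+1)) * h_bar
= sqrt(8 * 9) * 1.055e-34
= sqrt(72) * 1.055e-34
= 8.4853 * 1.055e-34
= 8.9520e-34 J*s

8.9520e-34


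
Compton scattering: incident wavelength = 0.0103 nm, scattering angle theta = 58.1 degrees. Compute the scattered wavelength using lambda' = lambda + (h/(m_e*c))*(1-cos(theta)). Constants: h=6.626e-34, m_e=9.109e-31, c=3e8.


Compton wavelength: h/(m_e*c) = 2.4247e-12 m
d_lambda = 2.4247e-12 * (1 - cos(58.1 deg))
= 2.4247e-12 * 0.471562
= 1.1434e-12 m = 0.001143 nm
lambda' = 0.0103 + 0.001143
= 0.011443 nm

0.011443


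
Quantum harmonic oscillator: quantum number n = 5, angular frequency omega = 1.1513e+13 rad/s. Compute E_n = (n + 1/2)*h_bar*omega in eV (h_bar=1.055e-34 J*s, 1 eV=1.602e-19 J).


E = (n + 1/2) * h_bar * omega
= (5 + 0.5) * 1.055e-34 * 1.1513e+13
= 5.5 * 1.2146e-21
= 6.6804e-21 J
= 0.0417 eV

0.0417


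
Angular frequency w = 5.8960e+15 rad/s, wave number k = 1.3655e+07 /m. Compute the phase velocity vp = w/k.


vp = w / k
= 5.8960e+15 / 1.3655e+07
= 4.3178e+08 m/s

4.3178e+08


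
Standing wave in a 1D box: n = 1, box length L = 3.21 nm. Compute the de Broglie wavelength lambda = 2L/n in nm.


lambda = 2L / n
= 2 * 3.21 / 1
= 6.42 / 1
= 6.42 nm

6.42


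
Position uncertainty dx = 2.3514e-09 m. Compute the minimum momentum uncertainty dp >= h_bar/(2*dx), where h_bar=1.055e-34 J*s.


dp = h_bar / (2 * dx)
= 1.055e-34 / (2 * 2.3514e-09)
= 1.055e-34 / 4.7028e-09
= 2.2433e-26 kg*m/s

2.2433e-26


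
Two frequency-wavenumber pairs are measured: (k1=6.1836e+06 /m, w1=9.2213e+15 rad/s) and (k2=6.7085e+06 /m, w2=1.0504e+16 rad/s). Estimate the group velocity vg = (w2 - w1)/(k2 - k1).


vg = (w2 - w1) / (k2 - k1)
= (1.0504e+16 - 9.2213e+15) / (6.7085e+06 - 6.1836e+06)
= 1.2827e+15 / 5.2490e+05
= 2.4437e+09 m/s

2.4437e+09


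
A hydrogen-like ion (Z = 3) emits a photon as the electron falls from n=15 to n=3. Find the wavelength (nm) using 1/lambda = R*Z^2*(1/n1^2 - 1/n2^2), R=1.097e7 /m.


1/lambda = R * Z^2 * (1/n1^2 - 1/n2^2)
= 1.097e7 * 3^2 * (1/3^2 - 1/15^2)
= 1.097e7 * 9 * (0.111111 - 0.004444)
= 1.0531e+07 /m
lambda = 1 / 1.0531e+07
= 94.9559 nm

94.9559


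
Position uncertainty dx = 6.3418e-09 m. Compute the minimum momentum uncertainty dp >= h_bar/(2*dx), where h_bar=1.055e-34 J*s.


dp = h_bar / (2 * dx)
= 1.055e-34 / (2 * 6.3418e-09)
= 1.055e-34 / 1.2684e-08
= 8.3178e-27 kg*m/s

8.3178e-27


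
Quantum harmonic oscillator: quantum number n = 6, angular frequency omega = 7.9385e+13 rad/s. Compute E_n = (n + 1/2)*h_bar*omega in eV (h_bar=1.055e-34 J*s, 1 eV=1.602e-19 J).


E = (n + 1/2) * h_bar * omega
= (6 + 0.5) * 1.055e-34 * 7.9385e+13
= 6.5 * 8.3751e-21
= 5.4438e-20 J
= 0.3398 eV

0.3398


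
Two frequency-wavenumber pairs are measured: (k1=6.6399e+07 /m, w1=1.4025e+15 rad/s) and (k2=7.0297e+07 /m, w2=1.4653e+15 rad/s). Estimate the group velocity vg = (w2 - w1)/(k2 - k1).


vg = (w2 - w1) / (k2 - k1)
= (1.4653e+15 - 1.4025e+15) / (7.0297e+07 - 6.6399e+07)
= 6.2800e+13 / 3.8980e+06
= 1.6111e+07 m/s

1.6111e+07


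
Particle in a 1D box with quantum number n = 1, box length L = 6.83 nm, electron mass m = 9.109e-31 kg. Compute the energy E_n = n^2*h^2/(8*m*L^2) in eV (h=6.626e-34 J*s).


E = n^2 * h^2 / (8 * m * L^2)
= 1^2 * (6.626e-34)^2 / (8 * 9.109e-31 * (6.83e-9)^2)
= 1 * 4.3904e-67 / (8 * 9.109e-31 * 4.6649e-17)
= 1.2915e-21 J
= 0.0081 eV

0.0081


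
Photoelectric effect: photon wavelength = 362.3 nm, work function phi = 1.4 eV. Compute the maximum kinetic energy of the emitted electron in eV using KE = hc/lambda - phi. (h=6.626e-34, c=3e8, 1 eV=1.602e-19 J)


E_photon = hc / lambda
= (6.626e-34)(3e8) / (362.3e-9)
= 5.4866e-19 J
= 3.4249 eV
KE = E_photon - phi
= 3.4249 - 1.4
= 2.0249 eV

2.0249


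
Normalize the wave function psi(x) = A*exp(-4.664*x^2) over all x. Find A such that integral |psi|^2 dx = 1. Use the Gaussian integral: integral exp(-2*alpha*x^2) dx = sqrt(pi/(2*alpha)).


integral |psi|^2 dx = A^2 * sqrt(pi/(2*alpha)) = 1
A^2 = sqrt(2*alpha/pi)
= sqrt(2 * 4.664 / pi)
= 1.723135
A = sqrt(1.723135)
= 1.3127

1.3127


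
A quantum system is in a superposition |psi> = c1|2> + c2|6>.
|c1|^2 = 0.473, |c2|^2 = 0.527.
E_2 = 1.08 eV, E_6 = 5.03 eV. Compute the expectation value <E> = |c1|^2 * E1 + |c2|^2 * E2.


<E> = |c1|^2 * E1 + |c2|^2 * E2
= 0.473 * 1.08 + 0.527 * 5.03
= 0.5108 + 2.6508
= 3.1617 eV

3.1617


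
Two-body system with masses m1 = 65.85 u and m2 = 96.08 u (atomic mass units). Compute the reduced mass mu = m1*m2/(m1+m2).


mu = m1 * m2 / (m1 + m2)
= 65.85 * 96.08 / (65.85 + 96.08)
= 6326.868 / 161.93
= 39.0716 u

39.0716


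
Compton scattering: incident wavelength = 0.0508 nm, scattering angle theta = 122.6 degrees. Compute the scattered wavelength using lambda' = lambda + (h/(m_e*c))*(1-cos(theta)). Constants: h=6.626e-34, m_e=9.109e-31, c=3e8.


Compton wavelength: h/(m_e*c) = 2.4247e-12 m
d_lambda = 2.4247e-12 * (1 - cos(122.6 deg))
= 2.4247e-12 * 1.538771
= 3.7311e-12 m = 0.003731 nm
lambda' = 0.0508 + 0.003731
= 0.054531 nm

0.054531


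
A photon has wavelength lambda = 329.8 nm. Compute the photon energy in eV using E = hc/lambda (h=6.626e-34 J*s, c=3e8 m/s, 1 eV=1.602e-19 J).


E = hc / lambda
= (6.626e-34)(3e8) / (329.8e-9)
= 1.9878e-25 / 3.2980e-07
= 6.0273e-19 J
Converting to eV: 6.0273e-19 / 1.602e-19
= 3.7624 eV

3.7624


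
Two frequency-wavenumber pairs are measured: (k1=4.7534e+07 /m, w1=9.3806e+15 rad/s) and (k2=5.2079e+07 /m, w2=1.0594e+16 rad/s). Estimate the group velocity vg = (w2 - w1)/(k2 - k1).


vg = (w2 - w1) / (k2 - k1)
= (1.0594e+16 - 9.3806e+15) / (5.2079e+07 - 4.7534e+07)
= 1.2134e+15 / 4.5450e+06
= 2.6697e+08 m/s

2.6697e+08


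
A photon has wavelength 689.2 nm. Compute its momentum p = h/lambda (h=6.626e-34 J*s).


p = h / lambda
= 6.626e-34 / (689.2e-9)
= 6.626e-34 / 6.8920e-07
= 9.6140e-28 kg*m/s

9.6140e-28


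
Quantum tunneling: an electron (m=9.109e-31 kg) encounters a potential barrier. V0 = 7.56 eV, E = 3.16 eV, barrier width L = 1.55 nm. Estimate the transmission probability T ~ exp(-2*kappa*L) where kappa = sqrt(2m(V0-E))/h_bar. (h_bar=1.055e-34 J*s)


V0 - E = 4.4 eV = 7.0488e-19 J
kappa = sqrt(2 * m * (V0-E)) / h_bar
= sqrt(2 * 9.109e-31 * 7.0488e-19) / 1.055e-34
= 1.0741e+10 /m
2*kappa*L = 2 * 1.0741e+10 * 1.55e-9
= 33.2979
T = exp(-33.2979) = 3.458555e-15

3.458555e-15


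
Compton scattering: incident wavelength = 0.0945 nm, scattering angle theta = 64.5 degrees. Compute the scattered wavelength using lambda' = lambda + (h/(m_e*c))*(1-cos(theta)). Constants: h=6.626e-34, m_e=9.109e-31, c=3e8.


Compton wavelength: h/(m_e*c) = 2.4247e-12 m
d_lambda = 2.4247e-12 * (1 - cos(64.5 deg))
= 2.4247e-12 * 0.569489
= 1.3808e-12 m = 0.001381 nm
lambda' = 0.0945 + 0.001381
= 0.095881 nm

0.095881


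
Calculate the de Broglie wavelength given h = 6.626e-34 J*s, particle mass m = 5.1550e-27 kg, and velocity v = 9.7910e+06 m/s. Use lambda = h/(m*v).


lambda = h / (m * v)
= 6.626e-34 / (5.1550e-27 * 9.7910e+06)
= 6.626e-34 / 5.0473e-20
= 1.3128e-14 m

1.3128e-14


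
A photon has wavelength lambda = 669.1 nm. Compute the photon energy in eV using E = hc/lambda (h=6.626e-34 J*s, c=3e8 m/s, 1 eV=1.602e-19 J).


E = hc / lambda
= (6.626e-34)(3e8) / (669.1e-9)
= 1.9878e-25 / 6.6910e-07
= 2.9709e-19 J
Converting to eV: 2.9709e-19 / 1.602e-19
= 1.8545 eV

1.8545


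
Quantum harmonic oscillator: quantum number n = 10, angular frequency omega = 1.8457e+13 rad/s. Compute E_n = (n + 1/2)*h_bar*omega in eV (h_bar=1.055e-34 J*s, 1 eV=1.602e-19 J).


E = (n + 1/2) * h_bar * omega
= (10 + 0.5) * 1.055e-34 * 1.8457e+13
= 10.5 * 1.9472e-21
= 2.0446e-20 J
= 0.1276 eV

0.1276


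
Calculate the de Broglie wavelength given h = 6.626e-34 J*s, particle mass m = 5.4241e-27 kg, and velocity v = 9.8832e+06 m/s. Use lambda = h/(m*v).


lambda = h / (m * v)
= 6.626e-34 / (5.4241e-27 * 9.8832e+06)
= 6.626e-34 / 5.3607e-20
= 1.2360e-14 m

1.2360e-14


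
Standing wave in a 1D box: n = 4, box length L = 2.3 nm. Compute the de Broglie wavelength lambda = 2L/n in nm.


lambda = 2L / n
= 2 * 2.3 / 4
= 4.6 / 4
= 1.15 nm

1.15


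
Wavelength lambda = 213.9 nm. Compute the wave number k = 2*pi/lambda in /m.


k = 2 * pi / lambda
= 6.2832 / (213.9e-9)
= 6.2832 / 2.1390e-07
= 2.9374e+07 /m

2.9374e+07


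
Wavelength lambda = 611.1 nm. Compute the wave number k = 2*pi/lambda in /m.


k = 2 * pi / lambda
= 6.2832 / (611.1e-9)
= 6.2832 / 6.1110e-07
= 1.0282e+07 /m

1.0282e+07


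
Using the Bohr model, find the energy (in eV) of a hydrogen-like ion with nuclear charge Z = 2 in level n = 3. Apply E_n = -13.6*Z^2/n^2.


E_n = -13.6 * Z^2 / n^2
= -13.6 * 2^2 / 3^2
= -13.6 * 4 / 9
= -6.0444 eV

-6.0444


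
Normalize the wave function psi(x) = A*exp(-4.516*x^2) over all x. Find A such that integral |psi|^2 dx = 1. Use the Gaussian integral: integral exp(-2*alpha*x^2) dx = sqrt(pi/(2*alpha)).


integral |psi|^2 dx = A^2 * sqrt(pi/(2*alpha)) = 1
A^2 = sqrt(2*alpha/pi)
= sqrt(2 * 4.516 / pi)
= 1.695575
A = sqrt(1.695575)
= 1.3021

1.3021


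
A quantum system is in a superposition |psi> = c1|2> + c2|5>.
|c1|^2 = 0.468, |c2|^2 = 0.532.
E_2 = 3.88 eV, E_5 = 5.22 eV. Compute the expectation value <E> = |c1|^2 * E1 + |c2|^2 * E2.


<E> = |c1|^2 * E1 + |c2|^2 * E2
= 0.468 * 3.88 + 0.532 * 5.22
= 1.8158 + 2.777
= 4.5929 eV

4.5929


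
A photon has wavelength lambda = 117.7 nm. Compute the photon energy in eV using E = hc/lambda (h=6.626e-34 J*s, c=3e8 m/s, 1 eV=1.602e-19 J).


E = hc / lambda
= (6.626e-34)(3e8) / (117.7e-9)
= 1.9878e-25 / 1.1770e-07
= 1.6889e-18 J
Converting to eV: 1.6889e-18 / 1.602e-19
= 10.5423 eV

10.5423


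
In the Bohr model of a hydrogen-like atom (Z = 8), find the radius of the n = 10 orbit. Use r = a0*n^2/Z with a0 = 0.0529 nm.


r = a0 * n^2 / Z
= 0.0529 * 10^2 / 8
= 0.0529 * 100 / 8
= 0.6613 nm

0.6613


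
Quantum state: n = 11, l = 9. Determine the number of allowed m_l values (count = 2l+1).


m_l ranges from -l to +l in integer steps
So m_l goes from -9 to +9
Count = 2l + 1 = 2*9 + 1
= 19

19


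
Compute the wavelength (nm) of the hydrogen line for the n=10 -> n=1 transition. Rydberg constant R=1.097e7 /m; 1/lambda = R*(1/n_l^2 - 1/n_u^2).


1/lambda = R * (1/n_l^2 - 1/n_u^2)
= 1.097e7 * (1/1^2 - 1/10^2)
= 1.097e7 * (1.0 - 0.01)
= 1.097e7 * 0.99
= 1.0860e+07 /m
lambda = 1 / 1.0860e+07 = 92.0785 nm

92.0785


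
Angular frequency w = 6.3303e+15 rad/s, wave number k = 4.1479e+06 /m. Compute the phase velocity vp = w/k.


vp = w / k
= 6.3303e+15 / 4.1479e+06
= 1.5261e+09 m/s

1.5261e+09


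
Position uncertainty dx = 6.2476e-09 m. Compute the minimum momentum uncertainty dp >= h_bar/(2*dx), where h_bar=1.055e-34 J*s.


dp = h_bar / (2 * dx)
= 1.055e-34 / (2 * 6.2476e-09)
= 1.055e-34 / 1.2495e-08
= 8.4432e-27 kg*m/s

8.4432e-27


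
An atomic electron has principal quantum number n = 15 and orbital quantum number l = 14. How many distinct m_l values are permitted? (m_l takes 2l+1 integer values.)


m_l ranges from -l to +l in integer steps
So m_l goes from -14 to +14
Count = 2l + 1 = 2*14 + 1
= 29

29


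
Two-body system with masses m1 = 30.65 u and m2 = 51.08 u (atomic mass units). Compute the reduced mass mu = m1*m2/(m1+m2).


mu = m1 * m2 / (m1 + m2)
= 30.65 * 51.08 / (30.65 + 51.08)
= 1565.602 / 81.73
= 19.1558 u

19.1558


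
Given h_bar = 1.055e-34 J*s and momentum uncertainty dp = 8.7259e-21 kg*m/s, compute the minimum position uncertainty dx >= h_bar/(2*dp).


dx = h_bar / (2 * dp)
= 1.055e-34 / (2 * 8.7259e-21)
= 1.055e-34 / 1.7452e-20
= 6.0452e-15 m

6.0452e-15


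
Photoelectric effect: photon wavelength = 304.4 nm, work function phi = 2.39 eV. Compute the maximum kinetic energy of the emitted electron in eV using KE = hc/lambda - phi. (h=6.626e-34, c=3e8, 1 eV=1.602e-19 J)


E_photon = hc / lambda
= (6.626e-34)(3e8) / (304.4e-9)
= 6.5302e-19 J
= 4.0763 eV
KE = E_photon - phi
= 4.0763 - 2.39
= 1.6863 eV

1.6863


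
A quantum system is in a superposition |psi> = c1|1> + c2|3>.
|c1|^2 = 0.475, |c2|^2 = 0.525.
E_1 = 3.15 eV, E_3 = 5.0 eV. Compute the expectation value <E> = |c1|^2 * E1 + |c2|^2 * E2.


<E> = |c1|^2 * E1 + |c2|^2 * E2
= 0.475 * 3.15 + 0.525 * 5.0
= 1.4962 + 2.625
= 4.1212 eV

4.1212


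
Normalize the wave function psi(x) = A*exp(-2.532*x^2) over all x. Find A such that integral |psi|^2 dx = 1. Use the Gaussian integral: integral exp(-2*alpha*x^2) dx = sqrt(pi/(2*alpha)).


integral |psi|^2 dx = A^2 * sqrt(pi/(2*alpha)) = 1
A^2 = sqrt(2*alpha/pi)
= sqrt(2 * 2.532 / pi)
= 1.269615
A = sqrt(1.269615)
= 1.1268

1.1268


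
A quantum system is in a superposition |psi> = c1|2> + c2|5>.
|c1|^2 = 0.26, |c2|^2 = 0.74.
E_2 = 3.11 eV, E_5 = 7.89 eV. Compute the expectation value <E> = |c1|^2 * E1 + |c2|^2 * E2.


<E> = |c1|^2 * E1 + |c2|^2 * E2
= 0.26 * 3.11 + 0.74 * 7.89
= 0.8086 + 5.8386
= 6.6472 eV

6.6472


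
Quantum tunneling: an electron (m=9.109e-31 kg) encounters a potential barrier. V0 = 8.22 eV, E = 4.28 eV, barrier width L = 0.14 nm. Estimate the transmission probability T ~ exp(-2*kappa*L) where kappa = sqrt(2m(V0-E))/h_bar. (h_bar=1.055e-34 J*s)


V0 - E = 3.94 eV = 6.3119e-19 J
kappa = sqrt(2 * m * (V0-E)) / h_bar
= sqrt(2 * 9.109e-31 * 6.3119e-19) / 1.055e-34
= 1.0164e+10 /m
2*kappa*L = 2 * 1.0164e+10 * 0.14e-9
= 2.846
T = exp(-2.846) = 5.807601e-02

5.807601e-02


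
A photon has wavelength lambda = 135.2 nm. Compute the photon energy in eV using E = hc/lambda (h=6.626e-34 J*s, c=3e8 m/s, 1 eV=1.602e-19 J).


E = hc / lambda
= (6.626e-34)(3e8) / (135.2e-9)
= 1.9878e-25 / 1.3520e-07
= 1.4703e-18 J
Converting to eV: 1.4703e-18 / 1.602e-19
= 9.1777 eV

9.1777


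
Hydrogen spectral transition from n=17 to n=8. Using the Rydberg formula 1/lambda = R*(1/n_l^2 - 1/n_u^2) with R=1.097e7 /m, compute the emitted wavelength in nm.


1/lambda = R * (1/n_l^2 - 1/n_u^2)
= 1.097e7 * (1/8^2 - 1/17^2)
= 1.097e7 * (0.015625 - 0.00346)
= 1.097e7 * 0.012165
= 1.3345e+05 /m
lambda = 1 / 1.3345e+05 = 7493.5683 nm

7493.5683


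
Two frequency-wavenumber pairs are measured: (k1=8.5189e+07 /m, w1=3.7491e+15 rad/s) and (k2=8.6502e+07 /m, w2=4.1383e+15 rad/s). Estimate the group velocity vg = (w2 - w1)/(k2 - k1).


vg = (w2 - w1) / (k2 - k1)
= (4.1383e+15 - 3.7491e+15) / (8.6502e+07 - 8.5189e+07)
= 3.8920e+14 / 1.3130e+06
= 2.9642e+08 m/s

2.9642e+08


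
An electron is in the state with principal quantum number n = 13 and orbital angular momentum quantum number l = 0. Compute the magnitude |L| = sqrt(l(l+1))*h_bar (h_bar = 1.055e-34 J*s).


L = sqrt(l*(l+1)) * h_bar
= sqrt(0 * 1) * 1.055e-34
= sqrt(0) * 1.055e-34
= 0.0 * 1.055e-34
= 0.0000e+00 J*s

0.0000e+00


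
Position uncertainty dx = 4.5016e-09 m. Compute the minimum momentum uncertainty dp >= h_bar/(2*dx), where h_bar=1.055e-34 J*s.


dp = h_bar / (2 * dx)
= 1.055e-34 / (2 * 4.5016e-09)
= 1.055e-34 / 9.0032e-09
= 1.1718e-26 kg*m/s

1.1718e-26


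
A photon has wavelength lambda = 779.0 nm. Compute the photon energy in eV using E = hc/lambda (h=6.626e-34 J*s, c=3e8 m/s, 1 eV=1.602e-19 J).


E = hc / lambda
= (6.626e-34)(3e8) / (779.0e-9)
= 1.9878e-25 / 7.7900e-07
= 2.5517e-19 J
Converting to eV: 2.5517e-19 / 1.602e-19
= 1.5928 eV

1.5928


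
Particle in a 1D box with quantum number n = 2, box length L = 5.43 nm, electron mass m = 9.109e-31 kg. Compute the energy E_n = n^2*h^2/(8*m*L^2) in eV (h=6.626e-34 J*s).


E = n^2 * h^2 / (8 * m * L^2)
= 2^2 * (6.626e-34)^2 / (8 * 9.109e-31 * (5.43e-9)^2)
= 4 * 4.3904e-67 / (8 * 9.109e-31 * 2.9485e-17)
= 8.1734e-21 J
= 0.051 eV

0.051


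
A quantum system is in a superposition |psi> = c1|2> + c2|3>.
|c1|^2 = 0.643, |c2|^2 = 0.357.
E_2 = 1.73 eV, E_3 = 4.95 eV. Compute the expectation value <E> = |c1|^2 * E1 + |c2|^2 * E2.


<E> = |c1|^2 * E1 + |c2|^2 * E2
= 0.643 * 1.73 + 0.357 * 4.95
= 1.1124 + 1.7671
= 2.8795 eV

2.8795


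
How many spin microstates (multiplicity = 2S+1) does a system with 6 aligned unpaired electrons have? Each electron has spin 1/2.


Total spin S = N * (1/2) = 6 * 0.5 = 3.0
Spin multiplicity = 2S + 1
= 2 * 3.0 + 1
= 7

7


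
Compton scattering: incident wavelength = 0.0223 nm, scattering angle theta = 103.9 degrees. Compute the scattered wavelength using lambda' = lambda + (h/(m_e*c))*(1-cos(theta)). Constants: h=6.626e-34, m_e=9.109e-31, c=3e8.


Compton wavelength: h/(m_e*c) = 2.4247e-12 m
d_lambda = 2.4247e-12 * (1 - cos(103.9 deg))
= 2.4247e-12 * 1.240228
= 3.0072e-12 m = 0.003007 nm
lambda' = 0.0223 + 0.003007
= 0.025307 nm

0.025307


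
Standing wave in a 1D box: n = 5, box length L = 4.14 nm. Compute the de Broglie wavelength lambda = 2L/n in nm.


lambda = 2L / n
= 2 * 4.14 / 5
= 8.28 / 5
= 1.656 nm

1.656


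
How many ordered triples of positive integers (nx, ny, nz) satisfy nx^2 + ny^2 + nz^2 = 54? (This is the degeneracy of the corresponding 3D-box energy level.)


Enumerate all (nx, ny, nz) with nx^2 + ny^2 + nz^2 = 54:
(1,2,7)
(1,7,2)
(2,1,7)
(2,5,5)
(2,7,1)
(3,3,6)
(3,6,3)
(5,2,5)
(5,5,2)
(6,3,3)
(7,1,2)
(7,2,1)
Total degeneracy = 12

12


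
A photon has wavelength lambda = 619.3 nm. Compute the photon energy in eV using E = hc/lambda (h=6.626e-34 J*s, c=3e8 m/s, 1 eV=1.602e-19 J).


E = hc / lambda
= (6.626e-34)(3e8) / (619.3e-9)
= 1.9878e-25 / 6.1930e-07
= 3.2098e-19 J
Converting to eV: 3.2098e-19 / 1.602e-19
= 2.0036 eV

2.0036


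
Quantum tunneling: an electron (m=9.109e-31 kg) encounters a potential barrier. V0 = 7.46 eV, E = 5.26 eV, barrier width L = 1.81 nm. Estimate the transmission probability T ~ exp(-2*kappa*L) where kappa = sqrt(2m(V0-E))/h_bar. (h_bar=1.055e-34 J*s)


V0 - E = 2.2 eV = 3.5244e-19 J
kappa = sqrt(2 * m * (V0-E)) / h_bar
= sqrt(2 * 9.109e-31 * 3.5244e-19) / 1.055e-34
= 7.5952e+09 /m
2*kappa*L = 2 * 7.5952e+09 * 1.81e-9
= 27.4947
T = exp(-27.4947) = 1.146045e-12

1.146045e-12


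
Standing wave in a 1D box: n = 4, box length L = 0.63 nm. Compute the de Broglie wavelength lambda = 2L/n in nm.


lambda = 2L / n
= 2 * 0.63 / 4
= 1.26 / 4
= 0.315 nm

0.315


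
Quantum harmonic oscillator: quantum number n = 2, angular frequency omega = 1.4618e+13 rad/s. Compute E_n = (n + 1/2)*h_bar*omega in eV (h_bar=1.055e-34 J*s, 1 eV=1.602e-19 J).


E = (n + 1/2) * h_bar * omega
= (2 + 0.5) * 1.055e-34 * 1.4618e+13
= 2.5 * 1.5422e-21
= 3.8555e-21 J
= 0.0241 eV

0.0241


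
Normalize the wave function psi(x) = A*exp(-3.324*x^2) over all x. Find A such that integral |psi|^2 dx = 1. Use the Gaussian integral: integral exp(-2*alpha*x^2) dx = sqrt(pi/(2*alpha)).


integral |psi|^2 dx = A^2 * sqrt(pi/(2*alpha)) = 1
A^2 = sqrt(2*alpha/pi)
= sqrt(2 * 3.324 / pi)
= 1.45469
A = sqrt(1.45469)
= 1.2061

1.2061


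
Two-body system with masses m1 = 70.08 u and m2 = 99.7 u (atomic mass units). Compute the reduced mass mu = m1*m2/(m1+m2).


mu = m1 * m2 / (m1 + m2)
= 70.08 * 99.7 / (70.08 + 99.7)
= 6986.976 / 169.78
= 41.1531 u

41.1531


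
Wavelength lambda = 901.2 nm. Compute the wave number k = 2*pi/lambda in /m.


k = 2 * pi / lambda
= 6.2832 / (901.2e-9)
= 6.2832 / 9.0120e-07
= 6.9720e+06 /m

6.9720e+06


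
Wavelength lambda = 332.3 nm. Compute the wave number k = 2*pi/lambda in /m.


k = 2 * pi / lambda
= 6.2832 / (332.3e-9)
= 6.2832 / 3.3230e-07
= 1.8908e+07 /m

1.8908e+07


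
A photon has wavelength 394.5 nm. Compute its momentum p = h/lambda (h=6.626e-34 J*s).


p = h / lambda
= 6.626e-34 / (394.5e-9)
= 6.626e-34 / 3.9450e-07
= 1.6796e-27 kg*m/s

1.6796e-27


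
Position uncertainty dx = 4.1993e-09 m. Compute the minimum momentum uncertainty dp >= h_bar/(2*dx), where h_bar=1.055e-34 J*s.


dp = h_bar / (2 * dx)
= 1.055e-34 / (2 * 4.1993e-09)
= 1.055e-34 / 8.3986e-09
= 1.2562e-26 kg*m/s

1.2562e-26


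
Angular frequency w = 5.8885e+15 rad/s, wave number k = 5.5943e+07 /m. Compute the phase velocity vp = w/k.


vp = w / k
= 5.8885e+15 / 5.5943e+07
= 1.0526e+08 m/s

1.0526e+08


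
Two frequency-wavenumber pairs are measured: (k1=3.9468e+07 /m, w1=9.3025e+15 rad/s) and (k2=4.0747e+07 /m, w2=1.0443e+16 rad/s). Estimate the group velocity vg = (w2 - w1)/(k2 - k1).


vg = (w2 - w1) / (k2 - k1)
= (1.0443e+16 - 9.3025e+15) / (4.0747e+07 - 3.9468e+07)
= 1.1405e+15 / 1.2790e+06
= 8.9171e+08 m/s

8.9171e+08


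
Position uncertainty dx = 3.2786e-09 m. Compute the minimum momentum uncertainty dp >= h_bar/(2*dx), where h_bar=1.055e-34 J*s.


dp = h_bar / (2 * dx)
= 1.055e-34 / (2 * 3.2786e-09)
= 1.055e-34 / 6.5572e-09
= 1.6089e-26 kg*m/s

1.6089e-26


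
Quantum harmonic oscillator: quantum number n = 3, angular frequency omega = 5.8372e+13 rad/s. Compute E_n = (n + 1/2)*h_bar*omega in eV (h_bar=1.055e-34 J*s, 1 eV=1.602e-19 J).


E = (n + 1/2) * h_bar * omega
= (3 + 0.5) * 1.055e-34 * 5.8372e+13
= 3.5 * 6.1582e-21
= 2.1554e-20 J
= 0.1345 eV

0.1345


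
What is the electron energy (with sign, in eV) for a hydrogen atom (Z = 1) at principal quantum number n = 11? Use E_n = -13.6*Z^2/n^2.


E_n = -13.6 * Z^2 / n^2
= -13.6 * 1^2 / 11^2
= -13.6 * 1 / 121
= -0.1124 eV

-0.1124


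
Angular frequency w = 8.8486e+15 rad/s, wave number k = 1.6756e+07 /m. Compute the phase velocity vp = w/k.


vp = w / k
= 8.8486e+15 / 1.6756e+07
= 5.2809e+08 m/s

5.2809e+08


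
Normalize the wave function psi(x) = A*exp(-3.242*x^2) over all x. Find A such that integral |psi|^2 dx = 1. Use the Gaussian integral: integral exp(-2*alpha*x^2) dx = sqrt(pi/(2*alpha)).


integral |psi|^2 dx = A^2 * sqrt(pi/(2*alpha)) = 1
A^2 = sqrt(2*alpha/pi)
= sqrt(2 * 3.242 / pi)
= 1.436635
A = sqrt(1.436635)
= 1.1986

1.1986


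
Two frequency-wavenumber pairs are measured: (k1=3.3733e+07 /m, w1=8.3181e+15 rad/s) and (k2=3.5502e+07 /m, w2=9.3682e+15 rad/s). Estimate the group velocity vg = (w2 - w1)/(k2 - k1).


vg = (w2 - w1) / (k2 - k1)
= (9.3682e+15 - 8.3181e+15) / (3.5502e+07 - 3.3733e+07)
= 1.0501e+15 / 1.7690e+06
= 5.9361e+08 m/s

5.9361e+08


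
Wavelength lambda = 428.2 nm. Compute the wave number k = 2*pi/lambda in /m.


k = 2 * pi / lambda
= 6.2832 / (428.2e-9)
= 6.2832 / 4.2820e-07
= 1.4673e+07 /m

1.4673e+07


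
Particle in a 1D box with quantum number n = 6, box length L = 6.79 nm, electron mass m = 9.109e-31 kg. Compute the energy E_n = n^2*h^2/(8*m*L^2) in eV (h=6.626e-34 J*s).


E = n^2 * h^2 / (8 * m * L^2)
= 6^2 * (6.626e-34)^2 / (8 * 9.109e-31 * (6.79e-9)^2)
= 36 * 4.3904e-67 / (8 * 9.109e-31 * 4.6104e-17)
= 4.7044e-20 J
= 0.2937 eV

0.2937


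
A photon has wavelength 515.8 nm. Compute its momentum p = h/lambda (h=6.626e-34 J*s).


p = h / lambda
= 6.626e-34 / (515.8e-9)
= 6.626e-34 / 5.1580e-07
= 1.2846e-27 kg*m/s

1.2846e-27


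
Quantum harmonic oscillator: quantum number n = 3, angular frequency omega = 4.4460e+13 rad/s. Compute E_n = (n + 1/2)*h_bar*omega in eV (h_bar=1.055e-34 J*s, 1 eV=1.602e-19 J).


E = (n + 1/2) * h_bar * omega
= (3 + 0.5) * 1.055e-34 * 4.4460e+13
= 3.5 * 4.6905e-21
= 1.6417e-20 J
= 0.1025 eV

0.1025


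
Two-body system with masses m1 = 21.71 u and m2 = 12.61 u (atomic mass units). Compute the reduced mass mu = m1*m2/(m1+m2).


mu = m1 * m2 / (m1 + m2)
= 21.71 * 12.61 / (21.71 + 12.61)
= 273.7631 / 34.32
= 7.9768 u

7.9768


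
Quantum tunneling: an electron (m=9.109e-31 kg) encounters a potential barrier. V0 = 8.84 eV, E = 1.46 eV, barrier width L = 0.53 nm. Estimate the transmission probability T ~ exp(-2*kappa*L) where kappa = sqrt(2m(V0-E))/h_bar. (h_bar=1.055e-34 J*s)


V0 - E = 7.38 eV = 1.1823e-18 J
kappa = sqrt(2 * m * (V0-E)) / h_bar
= sqrt(2 * 9.109e-31 * 1.1823e-18) / 1.055e-34
= 1.3911e+10 /m
2*kappa*L = 2 * 1.3911e+10 * 0.53e-9
= 14.7456
T = exp(-14.7456) = 3.945085e-07

3.945085e-07


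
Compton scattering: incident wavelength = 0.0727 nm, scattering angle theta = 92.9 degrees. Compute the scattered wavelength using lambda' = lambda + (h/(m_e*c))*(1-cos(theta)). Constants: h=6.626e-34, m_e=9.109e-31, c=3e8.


Compton wavelength: h/(m_e*c) = 2.4247e-12 m
d_lambda = 2.4247e-12 * (1 - cos(92.9 deg))
= 2.4247e-12 * 1.050593
= 2.5474e-12 m = 0.002547 nm
lambda' = 0.0727 + 0.002547
= 0.075247 nm

0.075247


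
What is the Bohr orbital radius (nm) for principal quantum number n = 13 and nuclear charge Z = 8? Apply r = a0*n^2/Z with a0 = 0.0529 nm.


r = a0 * n^2 / Z
= 0.0529 * 13^2 / 8
= 0.0529 * 169 / 8
= 1.1175 nm

1.1175


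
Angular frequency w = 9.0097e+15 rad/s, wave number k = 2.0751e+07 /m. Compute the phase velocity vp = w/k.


vp = w / k
= 9.0097e+15 / 2.0751e+07
= 4.3418e+08 m/s

4.3418e+08


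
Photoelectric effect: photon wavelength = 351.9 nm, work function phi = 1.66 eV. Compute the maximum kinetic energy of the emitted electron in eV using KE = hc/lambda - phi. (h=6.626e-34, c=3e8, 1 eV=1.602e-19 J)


E_photon = hc / lambda
= (6.626e-34)(3e8) / (351.9e-9)
= 5.6488e-19 J
= 3.5261 eV
KE = E_photon - phi
= 3.5261 - 1.66
= 1.8661 eV

1.8661


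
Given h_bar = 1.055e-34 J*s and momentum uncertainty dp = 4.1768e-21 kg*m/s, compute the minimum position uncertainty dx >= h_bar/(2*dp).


dx = h_bar / (2 * dp)
= 1.055e-34 / (2 * 4.1768e-21)
= 1.055e-34 / 8.3536e-21
= 1.2629e-14 m

1.2629e-14


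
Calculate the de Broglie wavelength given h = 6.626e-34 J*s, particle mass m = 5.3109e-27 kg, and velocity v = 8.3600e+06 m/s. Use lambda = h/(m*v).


lambda = h / (m * v)
= 6.626e-34 / (5.3109e-27 * 8.3600e+06)
= 6.626e-34 / 4.4399e-20
= 1.4924e-14 m

1.4924e-14


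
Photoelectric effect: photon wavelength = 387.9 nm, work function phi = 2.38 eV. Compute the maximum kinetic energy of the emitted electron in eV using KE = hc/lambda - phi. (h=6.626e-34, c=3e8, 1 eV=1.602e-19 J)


E_photon = hc / lambda
= (6.626e-34)(3e8) / (387.9e-9)
= 5.1245e-19 J
= 3.1988 eV
KE = E_photon - phi
= 3.1988 - 2.38
= 0.8188 eV

0.8188


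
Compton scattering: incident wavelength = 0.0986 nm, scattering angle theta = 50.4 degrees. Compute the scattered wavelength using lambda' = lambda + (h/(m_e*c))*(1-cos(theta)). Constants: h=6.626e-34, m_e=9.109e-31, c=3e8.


Compton wavelength: h/(m_e*c) = 2.4247e-12 m
d_lambda = 2.4247e-12 * (1 - cos(50.4 deg))
= 2.4247e-12 * 0.362576
= 8.7914e-13 m = 0.000879 nm
lambda' = 0.0986 + 0.000879
= 0.099479 nm

0.099479


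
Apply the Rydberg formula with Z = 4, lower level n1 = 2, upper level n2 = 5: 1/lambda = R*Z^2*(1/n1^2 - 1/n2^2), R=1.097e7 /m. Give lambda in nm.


1/lambda = R * Z^2 * (1/n1^2 - 1/n2^2)
= 1.097e7 * 4^2 * (1/2^2 - 1/5^2)
= 1.097e7 * 16 * (0.25 - 0.04)
= 3.6859e+07 /m
lambda = 1 / 3.6859e+07
= 27.1303 nm

27.1303


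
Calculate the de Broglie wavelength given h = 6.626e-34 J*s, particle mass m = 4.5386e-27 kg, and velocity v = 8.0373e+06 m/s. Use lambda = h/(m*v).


lambda = h / (m * v)
= 6.626e-34 / (4.5386e-27 * 8.0373e+06)
= 6.626e-34 / 3.6478e-20
= 1.8164e-14 m

1.8164e-14


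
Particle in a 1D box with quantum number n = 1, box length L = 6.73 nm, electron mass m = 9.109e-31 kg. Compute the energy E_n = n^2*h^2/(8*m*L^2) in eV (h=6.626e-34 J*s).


E = n^2 * h^2 / (8 * m * L^2)
= 1^2 * (6.626e-34)^2 / (8 * 9.109e-31 * (6.73e-9)^2)
= 1 * 4.3904e-67 / (8 * 9.109e-31 * 4.5293e-17)
= 1.3302e-21 J
= 0.0083 eV

0.0083


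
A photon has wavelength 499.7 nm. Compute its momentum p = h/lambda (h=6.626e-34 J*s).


p = h / lambda
= 6.626e-34 / (499.7e-9)
= 6.626e-34 / 4.9970e-07
= 1.3260e-27 kg*m/s

1.3260e-27


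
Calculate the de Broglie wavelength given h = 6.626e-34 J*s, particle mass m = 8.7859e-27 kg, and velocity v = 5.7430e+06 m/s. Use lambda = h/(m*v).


lambda = h / (m * v)
= 6.626e-34 / (8.7859e-27 * 5.7430e+06)
= 6.626e-34 / 5.0457e-20
= 1.3132e-14 m

1.3132e-14


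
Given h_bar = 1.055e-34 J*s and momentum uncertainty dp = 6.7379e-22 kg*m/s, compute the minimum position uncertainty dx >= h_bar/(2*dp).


dx = h_bar / (2 * dp)
= 1.055e-34 / (2 * 6.7379e-22)
= 1.055e-34 / 1.3476e-21
= 7.8288e-14 m

7.8288e-14


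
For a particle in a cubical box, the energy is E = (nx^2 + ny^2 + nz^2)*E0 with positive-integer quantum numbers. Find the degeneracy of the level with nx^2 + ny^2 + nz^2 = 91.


Enumerate all (nx, ny, nz) with nx^2 + ny^2 + nz^2 = 91:
(1,3,9)
(1,9,3)
(3,1,9)
(3,9,1)
(9,1,3)
(9,3,1)
Total degeneracy = 6

6


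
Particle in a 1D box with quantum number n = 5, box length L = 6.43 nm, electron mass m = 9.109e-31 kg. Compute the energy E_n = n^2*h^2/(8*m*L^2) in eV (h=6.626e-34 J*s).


E = n^2 * h^2 / (8 * m * L^2)
= 5^2 * (6.626e-34)^2 / (8 * 9.109e-31 * (6.43e-9)^2)
= 25 * 4.3904e-67 / (8 * 9.109e-31 * 4.1345e-17)
= 3.6430e-20 J
= 0.2274 eV

0.2274


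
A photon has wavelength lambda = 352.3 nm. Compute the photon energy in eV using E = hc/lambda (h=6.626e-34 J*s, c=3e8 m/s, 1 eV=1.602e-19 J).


E = hc / lambda
= (6.626e-34)(3e8) / (352.3e-9)
= 1.9878e-25 / 3.5230e-07
= 5.6424e-19 J
Converting to eV: 5.6424e-19 / 1.602e-19
= 3.5221 eV

3.5221


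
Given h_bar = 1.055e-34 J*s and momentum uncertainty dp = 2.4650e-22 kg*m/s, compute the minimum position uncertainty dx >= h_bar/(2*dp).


dx = h_bar / (2 * dp)
= 1.055e-34 / (2 * 2.4650e-22)
= 1.055e-34 / 4.9300e-22
= 2.1400e-13 m

2.1400e-13


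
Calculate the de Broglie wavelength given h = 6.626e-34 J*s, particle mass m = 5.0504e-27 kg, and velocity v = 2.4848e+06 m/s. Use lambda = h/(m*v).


lambda = h / (m * v)
= 6.626e-34 / (5.0504e-27 * 2.4848e+06)
= 6.626e-34 / 1.2549e-20
= 5.2800e-14 m

5.2800e-14


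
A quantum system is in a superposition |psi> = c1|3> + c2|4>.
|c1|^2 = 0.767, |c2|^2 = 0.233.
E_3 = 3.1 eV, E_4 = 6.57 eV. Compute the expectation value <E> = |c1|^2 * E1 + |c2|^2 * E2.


<E> = |c1|^2 * E1 + |c2|^2 * E2
= 0.767 * 3.1 + 0.233 * 6.57
= 2.3777 + 1.5308
= 3.9085 eV

3.9085


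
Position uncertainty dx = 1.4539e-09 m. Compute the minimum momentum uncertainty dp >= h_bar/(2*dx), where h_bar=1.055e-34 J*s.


dp = h_bar / (2 * dx)
= 1.055e-34 / (2 * 1.4539e-09)
= 1.055e-34 / 2.9078e-09
= 3.6282e-26 kg*m/s

3.6282e-26


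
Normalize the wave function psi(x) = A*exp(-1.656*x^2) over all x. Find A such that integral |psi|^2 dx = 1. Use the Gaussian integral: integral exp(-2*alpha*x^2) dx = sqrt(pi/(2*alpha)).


integral |psi|^2 dx = A^2 * sqrt(pi/(2*alpha)) = 1
A^2 = sqrt(2*alpha/pi)
= sqrt(2 * 1.656 / pi)
= 1.026763
A = sqrt(1.026763)
= 1.0133

1.0133


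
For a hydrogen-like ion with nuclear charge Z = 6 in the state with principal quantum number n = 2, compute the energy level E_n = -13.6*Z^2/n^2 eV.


E_n = -13.6 * Z^2 / n^2
= -13.6 * 6^2 / 2^2
= -13.6 * 36 / 4
= -122.4 eV

-122.4


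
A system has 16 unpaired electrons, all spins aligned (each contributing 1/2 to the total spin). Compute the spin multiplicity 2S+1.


Total spin S = N * (1/2) = 16 * 0.5 = 8.0
Spin multiplicity = 2S + 1
= 2 * 8.0 + 1
= 17

17


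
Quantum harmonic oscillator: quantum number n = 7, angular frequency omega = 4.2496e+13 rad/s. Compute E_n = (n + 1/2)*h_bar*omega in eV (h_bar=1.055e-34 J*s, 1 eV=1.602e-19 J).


E = (n + 1/2) * h_bar * omega
= (7 + 0.5) * 1.055e-34 * 4.2496e+13
= 7.5 * 4.4833e-21
= 3.3625e-20 J
= 0.2099 eV

0.2099


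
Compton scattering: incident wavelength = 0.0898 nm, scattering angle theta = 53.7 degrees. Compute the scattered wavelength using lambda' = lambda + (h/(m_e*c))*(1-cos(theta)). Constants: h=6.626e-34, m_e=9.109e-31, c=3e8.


Compton wavelength: h/(m_e*c) = 2.4247e-12 m
d_lambda = 2.4247e-12 * (1 - cos(53.7 deg))
= 2.4247e-12 * 0.407987
= 9.8925e-13 m = 0.000989 nm
lambda' = 0.0898 + 0.000989
= 0.090789 nm

0.090789


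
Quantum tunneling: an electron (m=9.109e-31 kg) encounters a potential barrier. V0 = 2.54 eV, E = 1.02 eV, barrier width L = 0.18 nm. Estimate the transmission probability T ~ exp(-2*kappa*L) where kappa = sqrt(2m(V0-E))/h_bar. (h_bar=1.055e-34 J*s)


V0 - E = 1.52 eV = 2.4350e-19 J
kappa = sqrt(2 * m * (V0-E)) / h_bar
= sqrt(2 * 9.109e-31 * 2.4350e-19) / 1.055e-34
= 6.3132e+09 /m
2*kappa*L = 2 * 6.3132e+09 * 0.18e-9
= 2.2728
T = exp(-2.2728) = 1.030275e-01

1.030275e-01


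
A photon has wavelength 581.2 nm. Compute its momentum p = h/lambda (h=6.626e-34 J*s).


p = h / lambda
= 6.626e-34 / (581.2e-9)
= 6.626e-34 / 5.8120e-07
= 1.1401e-27 kg*m/s

1.1401e-27


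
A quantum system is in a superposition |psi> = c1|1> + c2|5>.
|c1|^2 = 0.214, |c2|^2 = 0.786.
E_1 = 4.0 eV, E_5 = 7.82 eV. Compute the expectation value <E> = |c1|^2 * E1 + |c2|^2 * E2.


<E> = |c1|^2 * E1 + |c2|^2 * E2
= 0.214 * 4.0 + 0.786 * 7.82
= 0.856 + 6.1465
= 7.0025 eV

7.0025


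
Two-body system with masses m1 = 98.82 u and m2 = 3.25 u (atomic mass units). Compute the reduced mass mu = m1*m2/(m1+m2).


mu = m1 * m2 / (m1 + m2)
= 98.82 * 3.25 / (98.82 + 3.25)
= 321.165 / 102.07
= 3.1465 u

3.1465


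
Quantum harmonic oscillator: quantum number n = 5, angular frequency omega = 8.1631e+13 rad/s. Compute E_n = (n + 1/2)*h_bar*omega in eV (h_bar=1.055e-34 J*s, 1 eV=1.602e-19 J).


E = (n + 1/2) * h_bar * omega
= (5 + 0.5) * 1.055e-34 * 8.1631e+13
= 5.5 * 8.6121e-21
= 4.7366e-20 J
= 0.2957 eV

0.2957


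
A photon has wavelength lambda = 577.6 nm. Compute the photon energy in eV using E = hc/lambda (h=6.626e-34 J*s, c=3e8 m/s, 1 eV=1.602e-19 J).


E = hc / lambda
= (6.626e-34)(3e8) / (577.6e-9)
= 1.9878e-25 / 5.7760e-07
= 3.4415e-19 J
Converting to eV: 3.4415e-19 / 1.602e-19
= 2.1482 eV

2.1482
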